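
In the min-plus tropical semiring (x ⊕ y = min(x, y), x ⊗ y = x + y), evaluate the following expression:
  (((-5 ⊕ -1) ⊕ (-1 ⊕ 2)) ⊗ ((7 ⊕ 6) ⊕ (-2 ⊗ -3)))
(((-5 ⊕ -1) ⊕ (-1 ⊕ 2)) ⊗ ((7 ⊕ 6) ⊕ (-2 ⊗ -3))) = -10

Expand innermost to outermost. Recall ⊕ takes the minimum of its arguments and ⊗ takes their sum. Working out the expression (((-5 ⊕ -1) ⊕ (-1 ⊕ 2)) ⊗ ((7 ⊕ 6) ⊕ (-2 ⊗ -3))) gives -10.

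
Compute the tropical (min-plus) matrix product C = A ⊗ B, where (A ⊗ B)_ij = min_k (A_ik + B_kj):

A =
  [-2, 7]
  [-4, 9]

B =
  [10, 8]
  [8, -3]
A ⊗ B =
  [8, 4]
  [6, 4]

Apply the min-plus product entry-by-entry:
  C[0][0] = min over k of (A[0][0] + B[0][0] = -2 + 10 = 8, A[0][1] + B[1][0] = 7 + 8 = 15) = 8 (attained at k = 0)
  C[0][1] = min over k of (A[0][0] + B[0][1] = -2 + 8 = 6, A[0][1] + B[1][1] = 7 + -3 = 4) = 4 (attained at k = 1)
  C[1][0] = min over k of (A[1][0] + B[0][0] = -4 + 10 = 6, A[1][1] + B[1][0] = 9 + 8 = 17) = 6 (attained at k = 0)
  C[1][1] = min over k of (A[1][0] + B[0][1] = -4 + 8 = 4, A[1][1] + B[1][1] = 9 + -3 = 6) = 4 (attained at k = 0)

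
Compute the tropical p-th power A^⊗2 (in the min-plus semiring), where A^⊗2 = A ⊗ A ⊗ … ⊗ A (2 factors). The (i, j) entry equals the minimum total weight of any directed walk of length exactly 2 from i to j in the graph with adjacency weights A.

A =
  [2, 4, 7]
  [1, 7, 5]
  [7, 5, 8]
A^⊗2 =
  [4, 6, 9]
  [3, 5, 8]
  [6, 11, 10]

Each entry (A^⊗2)_ij equals the minimum over all length-2 walks i = v_0 → v_1 → … → v_2 = j of Σ_t A[v_t][v_{t+1}]. For example, for (i, j) = (0, 2) we minimise over 3 possible intermediate vertex sequences; the minimum is 9, attained along the walk 0 → 0 → 2.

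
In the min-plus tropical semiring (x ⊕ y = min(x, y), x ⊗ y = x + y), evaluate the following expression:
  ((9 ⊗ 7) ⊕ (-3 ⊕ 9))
((9 ⊗ 7) ⊕ (-3 ⊕ 9)) = -3

Expand innermost to outermost. Recall ⊕ takes the minimum of its arguments and ⊗ takes their sum. Working out the expression ((9 ⊗ 7) ⊕ (-3 ⊕ 9)) gives -3.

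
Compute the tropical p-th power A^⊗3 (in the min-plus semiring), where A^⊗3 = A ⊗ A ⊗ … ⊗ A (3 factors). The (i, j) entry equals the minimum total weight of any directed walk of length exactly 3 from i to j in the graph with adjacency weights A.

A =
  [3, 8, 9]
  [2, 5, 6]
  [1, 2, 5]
A^⊗3 =
  [9, 14, 15]
  [8, 13, 14]
  [7, 10, 13]

Each entry (A^⊗3)_ij equals the minimum over all length-3 walks i = v_0 → v_1 → … → v_3 = j of Σ_t A[v_t][v_{t+1}]. For example, for (i, j) = (0, 2) we minimise over 9 possible intermediate vertex sequences; the minimum is 15, attained along the walk 0 → 0 → 0 → 2.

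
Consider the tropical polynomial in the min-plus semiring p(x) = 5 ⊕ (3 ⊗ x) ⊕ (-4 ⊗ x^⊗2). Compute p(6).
p(6) = 5

A tropical monomial a ⊗ x^⊗i evaluates to a + i · x. Evaluating each term at x = 6:
  Term 0 contributes 5 + 0 · 6 = 5
  Term 1 contributes 3 + 1 · 6 = 9
  Term 2 contributes -4 + 2 · 6 = 8
p(6) = ⊕ of these = min[5, 9, 8] = 5.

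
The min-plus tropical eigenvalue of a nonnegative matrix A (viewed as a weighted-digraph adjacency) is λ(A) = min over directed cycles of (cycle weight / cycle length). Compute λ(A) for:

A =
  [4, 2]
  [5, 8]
λ(A) = 7/2

Enumerate directed cycles and compute their means (weight / length). Sample:
  cycle 0 → 0: weight = 4, length = 1, mean = 4/1 ≈ 4.000
  cycle 1 → 1: weight = 8, length = 1, mean = 8/1 ≈ 8.000
  cycle 0 → 1 → 0: weight = 7, length = 2, mean = 7/2 ≈ 3.500
  cycle 1 → 0 → 1: weight = 7, length = 2, mean = 7/2 ≈ 3.500
Minimum mean = 3.500, attained e.g. along the cycle 0 → 1 → 0 with weight 7 and length 2. So λ(A) = 7/2 = 7/2.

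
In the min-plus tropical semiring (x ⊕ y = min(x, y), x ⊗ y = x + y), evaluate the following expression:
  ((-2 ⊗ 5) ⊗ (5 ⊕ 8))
((-2 ⊗ 5) ⊗ (5 ⊕ 8)) = 8

Expand innermost to outermost. Recall ⊕ takes the minimum of its arguments and ⊗ takes their sum. Working out the expression ((-2 ⊗ 5) ⊗ (5 ⊕ 8)) gives 8.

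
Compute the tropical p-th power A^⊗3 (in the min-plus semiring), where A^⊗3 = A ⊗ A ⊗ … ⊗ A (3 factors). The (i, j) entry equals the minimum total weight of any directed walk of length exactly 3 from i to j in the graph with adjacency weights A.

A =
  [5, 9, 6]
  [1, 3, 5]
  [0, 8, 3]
A^⊗3 =
  [9, 15, 12]
  [7, 9, 10]
  [6, 12, 9]

Each entry (A^⊗3)_ij equals the minimum over all length-3 walks i = v_0 → v_1 → … → v_3 = j of Σ_t A[v_t][v_{t+1}]. For example, for (i, j) = (0, 2) we minimise over 9 possible intermediate vertex sequences; the minimum is 12, attained along the walk 0 → 2 → 0 → 2.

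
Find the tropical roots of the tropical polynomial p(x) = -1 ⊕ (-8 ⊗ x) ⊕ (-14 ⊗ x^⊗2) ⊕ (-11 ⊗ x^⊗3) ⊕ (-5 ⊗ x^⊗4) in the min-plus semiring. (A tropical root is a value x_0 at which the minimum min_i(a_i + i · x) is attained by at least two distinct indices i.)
Roots: {-6, -3, 6, 7}

Each tropical root is a break point of the lower envelope of the lines y = a_i + i · x (there are 5 lines, with slopes 0, 1, ..., 4). Only the lines that attain the minimum somewhere contribute to roots; other lines are dominated. Here the surviving (envelope) indices are i = 4, i = 3, i = 2, i = 1, i = 0.
Intersections between consecutive envelope lines give the roots: for adjacent envelope indices i < j the intersection is x = (a_i − a_j) / (j − i). Reading off the sorted break points: {-6, -3, 6, 7}.
Verification: at each break x_0, at least two indices attain the minimum of min_i(a_i + i · x_0).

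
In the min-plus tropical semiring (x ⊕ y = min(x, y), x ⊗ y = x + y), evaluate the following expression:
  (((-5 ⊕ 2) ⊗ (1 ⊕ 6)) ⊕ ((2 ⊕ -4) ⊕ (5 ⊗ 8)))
(((-5 ⊕ 2) ⊗ (1 ⊕ 6)) ⊕ ((2 ⊕ -4) ⊕ (5 ⊗ 8))) = -4

Expand innermost to outermost. Recall ⊕ takes the minimum of its arguments and ⊗ takes their sum. Working out the expression (((-5 ⊕ 2) ⊗ (1 ⊕ 6)) ⊕ ((2 ⊕ -4) ⊕ (5 ⊗ 8))) gives -4.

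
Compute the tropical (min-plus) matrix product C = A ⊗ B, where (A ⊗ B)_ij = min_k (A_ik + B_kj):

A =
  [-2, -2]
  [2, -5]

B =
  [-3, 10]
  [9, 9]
A ⊗ B =
  [-5, 7]
  [-1, 4]

Apply the min-plus product entry-by-entry:
  C[0][0] = min over k of (A[0][0] + B[0][0] = -2 + -3 = -5, A[0][1] + B[1][0] = -2 + 9 = 7) = -5 (attained at k = 0)
  C[0][1] = min over k of (A[0][0] + B[0][1] = -2 + 10 = 8, A[0][1] + B[1][1] = -2 + 9 = 7) = 7 (attained at k = 1)
  C[1][0] = min over k of (A[1][0] + B[0][0] = 2 + -3 = -1, A[1][1] + B[1][0] = -5 + 9 = 4) = -1 (attained at k = 0)
  C[1][1] = min over k of (A[1][0] + B[0][1] = 2 + 10 = 12, A[1][1] + B[1][1] = -5 + 9 = 4) = 4 (attained at k = 1)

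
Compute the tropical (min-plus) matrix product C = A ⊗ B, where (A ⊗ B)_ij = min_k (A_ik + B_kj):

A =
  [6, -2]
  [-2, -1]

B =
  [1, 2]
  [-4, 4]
A ⊗ B =
  [-6, 2]
  [-5, 0]

Apply the min-plus product entry-by-entry:
  C[0][0] = min over k of (A[0][0] + B[0][0] = 6 + 1 = 7, A[0][1] + B[1][0] = -2 + -4 = -6) = -6 (attained at k = 1)
  C[0][1] = min over k of (A[0][0] + B[0][1] = 6 + 2 = 8, A[0][1] + B[1][1] = -2 + 4 = 2) = 2 (attained at k = 1)
  C[1][0] = min over k of (A[1][0] + B[0][0] = -2 + 1 = -1, A[1][1] + B[1][0] = -1 + -4 = -5) = -5 (attained at k = 1)
  C[1][1] = min over k of (A[1][0] + B[0][1] = -2 + 2 = 0, A[1][1] + B[1][1] = -1 + 4 = 3) = 0 (attained at k = 0)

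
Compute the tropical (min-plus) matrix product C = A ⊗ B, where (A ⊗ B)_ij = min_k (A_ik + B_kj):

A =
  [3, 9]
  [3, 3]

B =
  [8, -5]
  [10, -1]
A ⊗ B =
  [11, -2]
  [11, -2]

Apply the min-plus product entry-by-entry:
  C[0][0] = min over k of (A[0][0] + B[0][0] = 3 + 8 = 11, A[0][1] + B[1][0] = 9 + 10 = 19) = 11 (attained at k = 0)
  C[0][1] = min over k of (A[0][0] + B[0][1] = 3 + -5 = -2, A[0][1] + B[1][1] = 9 + -1 = 8) = -2 (attained at k = 0)
  C[1][0] = min over k of (A[1][0] + B[0][0] = 3 + 8 = 11, A[1][1] + B[1][0] = 3 + 10 = 13) = 11 (attained at k = 0)
  C[1][1] = min over k of (A[1][0] + B[0][1] = 3 + -5 = -2, A[1][1] + B[1][1] = 3 + -1 = 2) = -2 (attained at k = 0)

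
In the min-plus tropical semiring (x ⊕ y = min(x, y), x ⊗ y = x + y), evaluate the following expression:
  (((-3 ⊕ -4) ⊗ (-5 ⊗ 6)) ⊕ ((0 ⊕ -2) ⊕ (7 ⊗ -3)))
(((-3 ⊕ -4) ⊗ (-5 ⊗ 6)) ⊕ ((0 ⊕ -2) ⊕ (7 ⊗ -3))) = -3

Expand innermost to outermost. Recall ⊕ takes the minimum of its arguments and ⊗ takes their sum. Working out the expression (((-3 ⊕ -4) ⊗ (-5 ⊗ 6)) ⊕ ((0 ⊕ -2) ⊕ (7 ⊗ -3))) gives -3.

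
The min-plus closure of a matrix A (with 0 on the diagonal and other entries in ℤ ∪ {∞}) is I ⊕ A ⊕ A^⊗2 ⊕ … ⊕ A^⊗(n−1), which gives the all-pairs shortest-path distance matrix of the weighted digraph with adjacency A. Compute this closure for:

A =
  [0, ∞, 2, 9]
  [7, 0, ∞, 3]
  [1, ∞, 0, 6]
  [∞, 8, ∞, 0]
Closure =
  [0, 16, 2, 8]
  [7, 0, 9, 3]
  [1, 14, 0, 6]
  [15, 8, 17, 0]

This is the Floyd-Warshall all-pairs shortest-path computation. For each intermediate vertex k = 0, 1, …, 3, update dist[i][j] ← min(dist[i][j], dist[i][k] + dist[k][j]). The final matrix gives, for each (i, j), the minimum total weight of any directed path from i to j (possibly empty when i = j).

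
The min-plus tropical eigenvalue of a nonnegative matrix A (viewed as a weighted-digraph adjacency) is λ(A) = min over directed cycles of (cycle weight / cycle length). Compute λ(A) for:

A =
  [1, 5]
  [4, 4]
λ(A) = 1

Enumerate directed cycles and compute their means (weight / length). Sample:
  cycle 0 → 0: weight = 1, length = 1, mean = 1/1 ≈ 1.000
  cycle 1 → 1: weight = 4, length = 1, mean = 4/1 ≈ 4.000
  cycle 0 → 1 → 0: weight = 9, length = 2, mean = 9/2 ≈ 4.500
  cycle 1 → 0 → 1: weight = 9, length = 2, mean = 9/2 ≈ 4.500
Minimum mean = 1.000, attained e.g. along the cycle 0 → 0 with weight 1 and length 1. So λ(A) = 1/1 = 1.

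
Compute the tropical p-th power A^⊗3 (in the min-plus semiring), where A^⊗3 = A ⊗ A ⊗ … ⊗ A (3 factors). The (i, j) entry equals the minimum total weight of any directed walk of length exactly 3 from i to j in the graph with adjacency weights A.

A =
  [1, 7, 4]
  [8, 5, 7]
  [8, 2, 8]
A^⊗3 =
  [3, 7, 6]
  [10, 14, 13]
  [10, 11, 13]

Each entry (A^⊗3)_ij equals the minimum over all length-3 walks i = v_0 → v_1 → … → v_3 = j of Σ_t A[v_t][v_{t+1}]. For example, for (i, j) = (0, 2) we minimise over 9 possible intermediate vertex sequences; the minimum is 6, attained along the walk 0 → 0 → 0 → 2.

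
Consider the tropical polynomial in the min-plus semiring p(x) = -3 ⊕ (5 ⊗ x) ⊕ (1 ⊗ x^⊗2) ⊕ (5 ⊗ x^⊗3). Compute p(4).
p(4) = -3

A tropical monomial a ⊗ x^⊗i evaluates to a + i · x. Evaluating each term at x = 4:
  Term 0 contributes -3 + 0 · 4 = -3
  Term 1 contributes 5 + 1 · 4 = 9
  Term 2 contributes 1 + 2 · 4 = 9
  Term 3 contributes 5 + 3 · 4 = 17
p(4) = ⊕ of these = min[-3, 9, 9, 17] = -3.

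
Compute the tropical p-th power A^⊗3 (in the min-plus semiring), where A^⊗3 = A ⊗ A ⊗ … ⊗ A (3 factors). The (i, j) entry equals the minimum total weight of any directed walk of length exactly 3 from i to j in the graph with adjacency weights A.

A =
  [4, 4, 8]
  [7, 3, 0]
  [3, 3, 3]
A^⊗3 =
  [7, 7, 7]
  [6, 6, 3]
  [6, 6, 6]

Each entry (A^⊗3)_ij equals the minimum over all length-3 walks i = v_0 → v_1 → … → v_3 = j of Σ_t A[v_t][v_{t+1}]. For example, for (i, j) = (0, 2) we minimise over 9 possible intermediate vertex sequences; the minimum is 7, attained along the walk 0 → 1 → 1 → 2.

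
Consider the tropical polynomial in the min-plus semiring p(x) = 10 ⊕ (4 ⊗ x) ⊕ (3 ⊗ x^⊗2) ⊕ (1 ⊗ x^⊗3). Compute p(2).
p(2) = 6

A tropical monomial a ⊗ x^⊗i evaluates to a + i · x. Evaluating each term at x = 2:
  Term 0 contributes 10 + 0 · 2 = 10
  Term 1 contributes 4 + 1 · 2 = 6
  Term 2 contributes 3 + 2 · 2 = 7
  Term 3 contributes 1 + 3 · 2 = 7
p(2) = ⊕ of these = min[10, 6, 7, 7] = 6.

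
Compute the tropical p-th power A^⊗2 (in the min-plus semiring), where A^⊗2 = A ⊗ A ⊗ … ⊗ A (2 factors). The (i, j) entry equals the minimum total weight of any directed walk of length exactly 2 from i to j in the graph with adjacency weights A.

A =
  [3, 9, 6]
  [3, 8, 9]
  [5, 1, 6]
A^⊗2 =
  [6, 7, 9]
  [6, 10, 9]
  [4, 7, 10]

Each entry (A^⊗2)_ij equals the minimum over all length-2 walks i = v_0 → v_1 → … → v_2 = j of Σ_t A[v_t][v_{t+1}]. For example, for (i, j) = (0, 2) we minimise over 3 possible intermediate vertex sequences; the minimum is 9, attained along the walk 0 → 0 → 2.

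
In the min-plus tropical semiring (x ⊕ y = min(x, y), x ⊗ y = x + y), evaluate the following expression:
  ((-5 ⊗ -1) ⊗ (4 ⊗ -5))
((-5 ⊗ -1) ⊗ (4 ⊗ -5)) = -7

Expand innermost to outermost. Recall ⊕ takes the minimum of its arguments and ⊗ takes their sum. Working out the expression ((-5 ⊗ -1) ⊗ (4 ⊗ -5)) gives -7.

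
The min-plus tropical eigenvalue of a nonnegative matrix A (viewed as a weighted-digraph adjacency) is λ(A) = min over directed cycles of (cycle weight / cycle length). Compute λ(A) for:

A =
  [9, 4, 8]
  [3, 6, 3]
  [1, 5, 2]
λ(A) = 2

Enumerate directed cycles and compute their means (weight / length). Sample:
  cycle 0 → 0: weight = 9, length = 1, mean = 9/1 ≈ 9.000
  cycle 1 → 1: weight = 6, length = 1, mean = 6/1 ≈ 6.000
  cycle 2 → 2: weight = 2, length = 1, mean = 2/1 ≈ 2.000
  cycle 0 → 1 → 0: weight = 7, length = 2, mean = 7/2 ≈ 3.500
  cycle 0 → 2 → 0: weight = 9, length = 2, mean = 9/2 ≈ 4.500
  cycle 1 → 0 → 1: weight = 7, length = 2, mean = 7/2 ≈ 3.500
Minimum mean = 2.000, attained e.g. along the cycle 2 → 2 with weight 2 and length 1. So λ(A) = 2/1 = 2.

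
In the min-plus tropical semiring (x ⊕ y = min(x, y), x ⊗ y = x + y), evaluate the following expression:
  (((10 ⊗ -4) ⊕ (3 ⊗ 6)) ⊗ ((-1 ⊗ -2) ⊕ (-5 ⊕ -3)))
(((10 ⊗ -4) ⊕ (3 ⊗ 6)) ⊗ ((-1 ⊗ -2) ⊕ (-5 ⊕ -3))) = 1

Expand innermost to outermost. Recall ⊕ takes the minimum of its arguments and ⊗ takes their sum. Working out the expression (((10 ⊗ -4) ⊕ (3 ⊗ 6)) ⊗ ((-1 ⊗ -2) ⊕ (-5 ⊕ -3))) gives 1.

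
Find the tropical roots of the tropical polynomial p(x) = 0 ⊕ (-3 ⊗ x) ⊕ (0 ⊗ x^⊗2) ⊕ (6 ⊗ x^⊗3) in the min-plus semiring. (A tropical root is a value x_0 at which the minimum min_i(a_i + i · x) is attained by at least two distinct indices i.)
Roots: {-6, -3, 3}

Each tropical root is a break point of the lower envelope of the lines y = a_i + i · x (there are 4 lines, with slopes 0, 1, ..., 3). Only the lines that attain the minimum somewhere contribute to roots; other lines are dominated. Here the surviving (envelope) indices are i = 3, i = 2, i = 1, i = 0.
Intersections between consecutive envelope lines give the roots: for adjacent envelope indices i < j the intersection is x = (a_i − a_j) / (j − i). Reading off the sorted break points: {-6, -3, 3}.
Verification: at each break x_0, at least two indices attain the minimum of min_i(a_i + i · x_0).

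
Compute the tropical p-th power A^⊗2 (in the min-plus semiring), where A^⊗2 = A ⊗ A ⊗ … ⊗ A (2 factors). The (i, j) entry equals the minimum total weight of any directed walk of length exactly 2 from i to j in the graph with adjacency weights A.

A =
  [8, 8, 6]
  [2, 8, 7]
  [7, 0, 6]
A^⊗2 =
  [10, 6, 12]
  [10, 7, 8]
  [2, 6, 7]

Each entry (A^⊗2)_ij equals the minimum over all length-2 walks i = v_0 → v_1 → … → v_2 = j of Σ_t A[v_t][v_{t+1}]. For example, for (i, j) = (0, 2) we minimise over 3 possible intermediate vertex sequences; the minimum is 12, attained along the walk 0 → 2 → 2.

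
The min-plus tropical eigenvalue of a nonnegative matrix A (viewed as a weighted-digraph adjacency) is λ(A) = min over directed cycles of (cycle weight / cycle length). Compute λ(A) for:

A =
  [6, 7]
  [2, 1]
λ(A) = 1

Enumerate directed cycles and compute their means (weight / length). Sample:
  cycle 0 → 0: weight = 6, length = 1, mean = 6/1 ≈ 6.000
  cycle 1 → 1: weight = 1, length = 1, mean = 1/1 ≈ 1.000
  cycle 0 → 1 → 0: weight = 9, length = 2, mean = 9/2 ≈ 4.500
  cycle 1 → 0 → 1: weight = 9, length = 2, mean = 9/2 ≈ 4.500
Minimum mean = 1.000, attained e.g. along the cycle 1 → 1 with weight 1 and length 1. So λ(A) = 1/1 = 1.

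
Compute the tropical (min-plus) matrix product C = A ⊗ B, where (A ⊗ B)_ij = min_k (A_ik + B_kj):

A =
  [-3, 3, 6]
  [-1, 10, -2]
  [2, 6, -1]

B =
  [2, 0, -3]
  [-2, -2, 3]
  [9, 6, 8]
A ⊗ B =
  [-1, -3, -6]
  [1, -1, -4]
  [4, 2, -1]

Apply the min-plus product entry-by-entry:
  C[0][0] = min over k of (A[0][0] + B[0][0] = -3 + 2 = -1, A[0][1] + B[1][0] = 3 + -2 = 1, A[0][2] + B[2][0] = 6 + 9 = 15) = -1 (attained at k = 0)
  C[0][1] = min over k of (A[0][0] + B[0][1] = -3 + 0 = -3, A[0][1] + B[1][1] = 3 + -2 = 1, A[0][2] + B[2][1] = 6 + 6 = 12) = -3 (attained at k = 0)
  C[0][2] = min over k of (A[0][0] + B[0][2] = -3 + -3 = -6, A[0][1] + B[1][2] = 3 + 3 = 6, A[0][2] + B[2][2] = 6 + 8 = 14) = -6 (attained at k = 0)
  C[1][0] = min over k of (A[1][0] + B[0][0] = -1 + 2 = 1, A[1][1] + B[1][0] = 10 + -2 = 8, A[1][2] + B[2][0] = -2 + 9 = 7) = 1 (attained at k = 0)
  C[1][1] = min over k of (A[1][0] + B[0][1] = -1 + 0 = -1, A[1][1] + B[1][1] = 10 + -2 = 8, A[1][2] + B[2][1] = -2 + 6 = 4) = -1 (attained at k = 0)
  C[1][2] = min over k of (A[1][0] + B[0][2] = -1 + -3 = -4, A[1][1] + B[1][2] = 10 + 3 = 13, A[1][2] + B[2][2] = -2 + 8 = 6) = -4 (attained at k = 0)
  C[2][0] = min over k of (A[2][0] + B[0][0] = 2 + 2 = 4, A[2][1] + B[1][0] = 6 + -2 = 4, A[2][2] + B[2][0] = -1 + 9 = 8) = 4 (attained at k = 0)
  C[2][1] = min over k of (A[2][0] + B[0][1] = 2 + 0 = 2, A[2][1] + B[1][1] = 6 + -2 = 4, A[2][2] + B[2][1] = -1 + 6 = 5) = 2 (attained at k = 0)
  C[2][2] = min over k of (A[2][0] + B[0][2] = 2 + -3 = -1, A[2][1] + B[1][2] = 6 + 3 = 9, A[2][2] + B[2][2] = -1 + 8 = 7) = -1 (attained at k = 0)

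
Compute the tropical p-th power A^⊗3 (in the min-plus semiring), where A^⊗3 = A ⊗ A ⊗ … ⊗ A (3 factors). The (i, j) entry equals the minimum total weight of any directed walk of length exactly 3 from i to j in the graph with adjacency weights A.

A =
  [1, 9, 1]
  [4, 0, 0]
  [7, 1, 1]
A^⊗3 =
  [3, 2, 2]
  [4, 0, 0]
  [5, 1, 1]

Each entry (A^⊗3)_ij equals the minimum over all length-3 walks i = v_0 → v_1 → … → v_3 = j of Σ_t A[v_t][v_{t+1}]. For example, for (i, j) = (0, 2) we minimise over 9 possible intermediate vertex sequences; the minimum is 2, attained along the walk 0 → 2 → 1 → 2.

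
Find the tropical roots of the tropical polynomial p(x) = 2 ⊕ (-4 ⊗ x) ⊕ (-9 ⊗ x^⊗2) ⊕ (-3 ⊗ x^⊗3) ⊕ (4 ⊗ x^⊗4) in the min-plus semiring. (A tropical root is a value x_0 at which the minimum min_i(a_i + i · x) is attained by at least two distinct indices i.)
Roots: {-7, -6, 5, 6}

Each tropical root is a break point of the lower envelope of the lines y = a_i + i · x (there are 5 lines, with slopes 0, 1, ..., 4). Only the lines that attain the minimum somewhere contribute to roots; other lines are dominated. Here the surviving (envelope) indices are i = 4, i = 3, i = 2, i = 1, i = 0.
Intersections between consecutive envelope lines give the roots: for adjacent envelope indices i < j the intersection is x = (a_i − a_j) / (j − i). Reading off the sorted break points: {-7, -6, 5, 6}.
Verification: at each break x_0, at least two indices attain the minimum of min_i(a_i + i · x_0).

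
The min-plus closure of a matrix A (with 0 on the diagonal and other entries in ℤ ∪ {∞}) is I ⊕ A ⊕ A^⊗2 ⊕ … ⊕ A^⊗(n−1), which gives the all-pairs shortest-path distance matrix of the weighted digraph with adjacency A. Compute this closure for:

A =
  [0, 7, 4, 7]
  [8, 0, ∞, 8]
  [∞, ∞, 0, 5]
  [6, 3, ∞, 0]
Closure =
  [0, 7, 4, 7]
  [8, 0, 12, 8]
  [11, 8, 0, 5]
  [6, 3, 10, 0]

This is the Floyd-Warshall all-pairs shortest-path computation. For each intermediate vertex k = 0, 1, …, 3, update dist[i][j] ← min(dist[i][j], dist[i][k] + dist[k][j]). The final matrix gives, for each (i, j), the minimum total weight of any directed path from i to j (possibly empty when i = j).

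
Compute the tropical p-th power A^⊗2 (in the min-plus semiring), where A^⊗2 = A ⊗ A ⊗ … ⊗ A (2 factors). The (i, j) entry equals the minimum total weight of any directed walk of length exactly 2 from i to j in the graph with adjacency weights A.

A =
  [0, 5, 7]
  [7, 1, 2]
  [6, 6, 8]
A^⊗2 =
  [0, 5, 7]
  [7, 2, 3]
  [6, 7, 8]

Each entry (A^⊗2)_ij equals the minimum over all length-2 walks i = v_0 → v_1 → … → v_2 = j of Σ_t A[v_t][v_{t+1}]. For example, for (i, j) = (0, 2) we minimise over 3 possible intermediate vertex sequences; the minimum is 7, attained along the walk 0 → 0 → 2.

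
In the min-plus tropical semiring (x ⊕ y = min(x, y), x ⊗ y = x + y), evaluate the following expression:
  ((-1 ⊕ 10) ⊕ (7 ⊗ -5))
((-1 ⊕ 10) ⊕ (7 ⊗ -5)) = -1

Expand innermost to outermost. Recall ⊕ takes the minimum of its arguments and ⊗ takes their sum. Working out the expression ((-1 ⊕ 10) ⊕ (7 ⊗ -5)) gives -1.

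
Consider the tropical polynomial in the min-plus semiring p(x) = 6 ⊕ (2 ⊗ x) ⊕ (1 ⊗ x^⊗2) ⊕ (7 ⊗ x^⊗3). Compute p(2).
p(2) = 4

A tropical monomial a ⊗ x^⊗i evaluates to a + i · x. Evaluating each term at x = 2:
  Term 0 contributes 6 + 0 · 2 = 6
  Term 1 contributes 2 + 1 · 2 = 4
  Term 2 contributes 1 + 2 · 2 = 5
  Term 3 contributes 7 + 3 · 2 = 13
p(2) = ⊕ of these = min[6, 4, 5, 13] = 4.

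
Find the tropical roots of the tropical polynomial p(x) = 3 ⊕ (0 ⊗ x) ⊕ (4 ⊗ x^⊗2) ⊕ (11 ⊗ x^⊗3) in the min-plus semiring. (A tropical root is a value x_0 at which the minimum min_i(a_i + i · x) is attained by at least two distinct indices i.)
Roots: {-7, -4, 3}

Each tropical root is a break point of the lower envelope of the lines y = a_i + i · x (there are 4 lines, with slopes 0, 1, ..., 3). Only the lines that attain the minimum somewhere contribute to roots; other lines are dominated. Here the surviving (envelope) indices are i = 3, i = 2, i = 1, i = 0.
Intersections between consecutive envelope lines give the roots: for adjacent envelope indices i < j the intersection is x = (a_i − a_j) / (j − i). Reading off the sorted break points: {-7, -4, 3}.
Verification: at each break x_0, at least two indices attain the minimum of min_i(a_i + i · x_0).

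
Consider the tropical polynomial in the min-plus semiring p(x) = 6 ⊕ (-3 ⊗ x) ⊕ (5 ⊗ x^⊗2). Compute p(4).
p(4) = 1

A tropical monomial a ⊗ x^⊗i evaluates to a + i · x. Evaluating each term at x = 4:
  Term 0 contributes 6 + 0 · 4 = 6
  Term 1 contributes -3 + 1 · 4 = 1
  Term 2 contributes 5 + 2 · 4 = 13
p(4) = ⊕ of these = min[6, 1, 13] = 1.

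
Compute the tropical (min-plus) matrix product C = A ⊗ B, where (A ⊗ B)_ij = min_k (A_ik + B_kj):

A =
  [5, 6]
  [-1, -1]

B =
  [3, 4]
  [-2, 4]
A ⊗ B =
  [4, 9]
  [-3, 3]

Apply the min-plus product entry-by-entry:
  C[0][0] = min over k of (A[0][0] + B[0][0] = 5 + 3 = 8, A[0][1] + B[1][0] = 6 + -2 = 4) = 4 (attained at k = 1)
  C[0][1] = min over k of (A[0][0] + B[0][1] = 5 + 4 = 9, A[0][1] + B[1][1] = 6 + 4 = 10) = 9 (attained at k = 0)
  C[1][0] = min over k of (A[1][0] + B[0][0] = -1 + 3 = 2, A[1][1] + B[1][0] = -1 + -2 = -3) = -3 (attained at k = 1)
  C[1][1] = min over k of (A[1][0] + B[0][1] = -1 + 4 = 3, A[1][1] + B[1][1] = -1 + 4 = 3) = 3 (attained at k = 0)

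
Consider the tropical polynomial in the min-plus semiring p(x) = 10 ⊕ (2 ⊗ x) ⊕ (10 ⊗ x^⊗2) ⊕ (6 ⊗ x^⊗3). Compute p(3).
p(3) = 5

A tropical monomial a ⊗ x^⊗i evaluates to a + i · x. Evaluating each term at x = 3:
  Term 0 contributes 10 + 0 · 3 = 10
  Term 1 contributes 2 + 1 · 3 = 5
  Term 2 contributes 10 + 2 · 3 = 16
  Term 3 contributes 6 + 3 · 3 = 15
p(3) = ⊕ of these = min[10, 5, 16, 15] = 5.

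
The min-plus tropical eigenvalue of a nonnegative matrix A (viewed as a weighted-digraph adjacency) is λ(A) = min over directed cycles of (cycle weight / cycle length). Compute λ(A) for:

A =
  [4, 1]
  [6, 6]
λ(A) = 7/2

Enumerate directed cycles and compute their means (weight / length). Sample:
  cycle 0 → 0: weight = 4, length = 1, mean = 4/1 ≈ 4.000
  cycle 1 → 1: weight = 6, length = 1, mean = 6/1 ≈ 6.000
  cycle 0 → 1 → 0: weight = 7, length = 2, mean = 7/2 ≈ 3.500
  cycle 1 → 0 → 1: weight = 7, length = 2, mean = 7/2 ≈ 3.500
Minimum mean = 3.500, attained e.g. along the cycle 0 → 1 → 0 with weight 7 and length 2. So λ(A) = 7/2 = 7/2.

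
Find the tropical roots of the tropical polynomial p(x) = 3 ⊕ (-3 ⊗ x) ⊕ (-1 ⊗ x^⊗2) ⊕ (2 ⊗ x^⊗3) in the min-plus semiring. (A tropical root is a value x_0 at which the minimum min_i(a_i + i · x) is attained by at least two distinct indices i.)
Roots: {-3, -2, 6}

Each tropical root is a break point of the lower envelope of the lines y = a_i + i · x (there are 4 lines, with slopes 0, 1, ..., 3). Only the lines that attain the minimum somewhere contribute to roots; other lines are dominated. Here the surviving (envelope) indices are i = 3, i = 2, i = 1, i = 0.
Intersections between consecutive envelope lines give the roots: for adjacent envelope indices i < j the intersection is x = (a_i − a_j) / (j − i). Reading off the sorted break points: {-3, -2, 6}.
Verification: at each break x_0, at least two indices attain the minimum of min_i(a_i + i · x_0).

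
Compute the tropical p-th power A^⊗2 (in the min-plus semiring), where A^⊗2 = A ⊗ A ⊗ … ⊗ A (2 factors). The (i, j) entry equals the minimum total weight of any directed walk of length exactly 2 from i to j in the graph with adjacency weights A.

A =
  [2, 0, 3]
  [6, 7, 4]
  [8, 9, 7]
A^⊗2 =
  [4, 2, 4]
  [8, 6, 9]
  [10, 8, 11]

Each entry (A^⊗2)_ij equals the minimum over all length-2 walks i = v_0 → v_1 → … → v_2 = j of Σ_t A[v_t][v_{t+1}]. For example, for (i, j) = (0, 2) we minimise over 3 possible intermediate vertex sequences; the minimum is 4, attained along the walk 0 → 1 → 2.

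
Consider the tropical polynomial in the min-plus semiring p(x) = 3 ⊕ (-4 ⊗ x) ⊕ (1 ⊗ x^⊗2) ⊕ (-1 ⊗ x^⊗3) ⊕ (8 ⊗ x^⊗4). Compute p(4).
p(4) = 0

A tropical monomial a ⊗ x^⊗i evaluates to a + i · x. Evaluating each term at x = 4:
  Term 0 contributes 3 + 0 · 4 = 3
  Term 1 contributes -4 + 1 · 4 = 0
  Term 2 contributes 1 + 2 · 4 = 9
  Term 3 contributes -1 + 3 · 4 = 11
  Term 4 contributes 8 + 4 · 4 = 24
p(4) = ⊕ of these = min[3, 0, 9, 11, 24] = 0.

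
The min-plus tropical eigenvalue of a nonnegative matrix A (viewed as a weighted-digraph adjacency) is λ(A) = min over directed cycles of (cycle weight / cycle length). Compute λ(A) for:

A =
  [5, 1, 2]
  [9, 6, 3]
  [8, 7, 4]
λ(A) = 4

Enumerate directed cycles and compute their means (weight / length). Sample:
  cycle 0 → 0: weight = 5, length = 1, mean = 5/1 ≈ 5.000
  cycle 1 → 1: weight = 6, length = 1, mean = 6/1 ≈ 6.000
  cycle 2 → 2: weight = 4, length = 1, mean = 4/1 ≈ 4.000
  cycle 0 → 1 → 0: weight = 10, length = 2, mean = 10/2 ≈ 5.000
  cycle 0 → 2 → 0: weight = 10, length = 2, mean = 10/2 ≈ 5.000
  cycle 1 → 0 → 1: weight = 10, length = 2, mean = 10/2 ≈ 5.000
Minimum mean = 4.000, attained e.g. along the cycle 2 → 2 with weight 4 and length 1. So λ(A) = 4/1 = 4.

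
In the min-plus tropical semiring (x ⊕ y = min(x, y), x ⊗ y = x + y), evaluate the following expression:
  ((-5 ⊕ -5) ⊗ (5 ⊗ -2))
((-5 ⊕ -5) ⊗ (5 ⊗ -2)) = -2

Expand innermost to outermost. Recall ⊕ takes the minimum of its arguments and ⊗ takes their sum. Working out the expression ((-5 ⊕ -5) ⊗ (5 ⊗ -2)) gives -2.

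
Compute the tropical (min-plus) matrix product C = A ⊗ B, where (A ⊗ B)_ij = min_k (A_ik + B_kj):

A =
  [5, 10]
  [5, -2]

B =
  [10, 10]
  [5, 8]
A ⊗ B =
  [15, 15]
  [3, 6]

Apply the min-plus product entry-by-entry:
  C[0][0] = min over k of (A[0][0] + B[0][0] = 5 + 10 = 15, A[0][1] + B[1][0] = 10 + 5 = 15) = 15 (attained at k = 0)
  C[0][1] = min over k of (A[0][0] + B[0][1] = 5 + 10 = 15, A[0][1] + B[1][1] = 10 + 8 = 18) = 15 (attained at k = 0)
  C[1][0] = min over k of (A[1][0] + B[0][0] = 5 + 10 = 15, A[1][1] + B[1][0] = -2 + 5 = 3) = 3 (attained at k = 1)
  C[1][1] = min over k of (A[1][0] + B[0][1] = 5 + 10 = 15, A[1][1] + B[1][1] = -2 + 8 = 6) = 6 (attained at k = 1)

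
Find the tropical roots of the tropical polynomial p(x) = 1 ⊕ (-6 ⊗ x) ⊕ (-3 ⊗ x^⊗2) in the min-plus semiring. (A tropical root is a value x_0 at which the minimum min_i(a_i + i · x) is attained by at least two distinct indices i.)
Roots: {-3, 7}

Each tropical root is a break point of the lower envelope of the lines y = a_i + i · x (there are 3 lines, with slopes 0, 1, ..., 2). Only the lines that attain the minimum somewhere contribute to roots; other lines are dominated. Here the surviving (envelope) indices are i = 2, i = 1, i = 0.
Intersections between consecutive envelope lines give the roots: for adjacent envelope indices i < j the intersection is x = (a_i − a_j) / (j − i). Reading off the sorted break points: {-3, 7}.
Verification: at each break x_0, at least two indices attain the minimum of min_i(a_i + i · x_0).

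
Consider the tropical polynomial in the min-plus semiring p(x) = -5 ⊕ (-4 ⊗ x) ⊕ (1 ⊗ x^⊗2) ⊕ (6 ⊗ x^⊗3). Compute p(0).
p(0) = -5

A tropical monomial a ⊗ x^⊗i evaluates to a + i · x. Evaluating each term at x = 0:
  Term 0 contributes -5 + 0 · 0 = -5
  Term 1 contributes -4 + 1 · 0 = -4
  Term 2 contributes 1 + 2 · 0 = 1
  Term 3 contributes 6 + 3 · 0 = 6
p(0) = ⊕ of these = min[-5, -4, 1, 6] = -5.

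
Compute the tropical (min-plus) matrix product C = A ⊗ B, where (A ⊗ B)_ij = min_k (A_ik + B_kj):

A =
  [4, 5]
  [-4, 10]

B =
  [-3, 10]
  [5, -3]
A ⊗ B =
  [1, 2]
  [-7, 6]

Apply the min-plus product entry-by-entry:
  C[0][0] = min over k of (A[0][0] + B[0][0] = 4 + -3 = 1, A[0][1] + B[1][0] = 5 + 5 = 10) = 1 (attained at k = 0)
  C[0][1] = min over k of (A[0][0] + B[0][1] = 4 + 10 = 14, A[0][1] + B[1][1] = 5 + -3 = 2) = 2 (attained at k = 1)
  C[1][0] = min over k of (A[1][0] + B[0][0] = -4 + -3 = -7, A[1][1] + B[1][0] = 10 + 5 = 15) = -7 (attained at k = 0)
  C[1][1] = min over k of (A[1][0] + B[0][1] = -4 + 10 = 6, A[1][1] + B[1][1] = 10 + -3 = 7) = 6 (attained at k = 0)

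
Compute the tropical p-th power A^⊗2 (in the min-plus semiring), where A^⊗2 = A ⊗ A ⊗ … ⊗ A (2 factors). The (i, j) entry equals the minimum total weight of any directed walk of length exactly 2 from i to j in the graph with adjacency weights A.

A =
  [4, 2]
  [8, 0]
A^⊗2 =
  [8, 2]
  [8, 0]

Each entry (A^⊗2)_ij equals the minimum over all length-2 walks i = v_0 → v_1 → … → v_2 = j of Σ_t A[v_t][v_{t+1}]. For example, for (i, j) = (0, 1) we minimise over 2 possible intermediate vertex sequences; the minimum is 2, attained along the walk 0 → 1 → 1.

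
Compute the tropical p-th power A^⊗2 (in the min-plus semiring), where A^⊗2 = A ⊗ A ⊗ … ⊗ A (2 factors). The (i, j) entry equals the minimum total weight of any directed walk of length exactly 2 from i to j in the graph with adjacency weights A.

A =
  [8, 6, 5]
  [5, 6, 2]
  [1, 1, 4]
A^⊗2 =
  [6, 6, 8]
  [3, 3, 6]
  [5, 5, 3]

Each entry (A^⊗2)_ij equals the minimum over all length-2 walks i = v_0 → v_1 → … → v_2 = j of Σ_t A[v_t][v_{t+1}]. For example, for (i, j) = (0, 2) we minimise over 3 possible intermediate vertex sequences; the minimum is 8, attained along the walk 0 → 1 → 2.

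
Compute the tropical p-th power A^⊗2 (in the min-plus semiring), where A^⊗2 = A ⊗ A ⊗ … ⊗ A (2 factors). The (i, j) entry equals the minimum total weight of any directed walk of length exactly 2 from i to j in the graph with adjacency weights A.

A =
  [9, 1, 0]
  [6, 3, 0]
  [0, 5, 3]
A^⊗2 =
  [0, 4, 1]
  [0, 5, 3]
  [3, 1, 0]

Each entry (A^⊗2)_ij equals the minimum over all length-2 walks i = v_0 → v_1 → … → v_2 = j of Σ_t A[v_t][v_{t+1}]. For example, for (i, j) = (0, 2) we minimise over 3 possible intermediate vertex sequences; the minimum is 1, attained along the walk 0 → 1 → 2.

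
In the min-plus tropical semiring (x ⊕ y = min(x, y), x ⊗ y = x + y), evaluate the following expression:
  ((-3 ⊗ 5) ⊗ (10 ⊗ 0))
((-3 ⊗ 5) ⊗ (10 ⊗ 0)) = 12

Expand innermost to outermost. Recall ⊕ takes the minimum of its arguments and ⊗ takes their sum. Working out the expression ((-3 ⊗ 5) ⊗ (10 ⊗ 0)) gives 12.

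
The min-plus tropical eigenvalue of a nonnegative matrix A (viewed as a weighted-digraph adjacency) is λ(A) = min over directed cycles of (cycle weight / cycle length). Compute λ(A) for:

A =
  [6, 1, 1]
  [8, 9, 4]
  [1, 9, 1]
λ(A) = 1

Enumerate directed cycles and compute their means (weight / length). Sample:
  cycle 0 → 0: weight = 6, length = 1, mean = 6/1 ≈ 6.000
  cycle 1 → 1: weight = 9, length = 1, mean = 9/1 ≈ 9.000
  cycle 2 → 2: weight = 1, length = 1, mean = 1/1 ≈ 1.000
  cycle 0 → 1 → 0: weight = 9, length = 2, mean = 9/2 ≈ 4.500
  cycle 0 → 2 → 0: weight = 2, length = 2, mean = 2/2 ≈ 1.000
  cycle 1 → 0 → 1: weight = 9, length = 2, mean = 9/2 ≈ 4.500
Minimum mean = 1.000, attained e.g. along the cycle 2 → 2 with weight 1 and length 1. So λ(A) = 1/1 = 1.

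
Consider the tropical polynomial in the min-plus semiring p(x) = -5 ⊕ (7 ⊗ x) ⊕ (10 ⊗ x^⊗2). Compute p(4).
p(4) = -5

A tropical monomial a ⊗ x^⊗i evaluates to a + i · x. Evaluating each term at x = 4:
  Term 0 contributes -5 + 0 · 4 = -5
  Term 1 contributes 7 + 1 · 4 = 11
  Term 2 contributes 10 + 2 · 4 = 18
p(4) = ⊕ of these = min[-5, 11, 18] = -5.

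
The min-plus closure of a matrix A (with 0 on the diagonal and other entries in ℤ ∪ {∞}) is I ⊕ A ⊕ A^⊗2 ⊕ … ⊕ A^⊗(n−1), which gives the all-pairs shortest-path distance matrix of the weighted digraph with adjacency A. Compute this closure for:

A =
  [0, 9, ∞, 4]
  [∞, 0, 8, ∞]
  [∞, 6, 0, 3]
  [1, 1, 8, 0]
Closure =
  [0, 5, 12, 4]
  [12, 0, 8, 11]
  [4, 4, 0, 3]
  [1, 1, 8, 0]

This is the Floyd-Warshall all-pairs shortest-path computation. For each intermediate vertex k = 0, 1, …, 3, update dist[i][j] ← min(dist[i][j], dist[i][k] + dist[k][j]). The final matrix gives, for each (i, j), the minimum total weight of any directed path from i to j (possibly empty when i = j).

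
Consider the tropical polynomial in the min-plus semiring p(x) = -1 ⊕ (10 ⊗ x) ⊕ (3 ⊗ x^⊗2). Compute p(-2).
p(-2) = -1

A tropical monomial a ⊗ x^⊗i evaluates to a + i · x. Evaluating each term at x = -2:
  Term 0 contributes -1 + 0 · -2 = -1
  Term 1 contributes 10 + 1 · -2 = 8
  Term 2 contributes 3 + 2 · -2 = -1
p(-2) = ⊕ of these = min[-1, 8, -1] = -1.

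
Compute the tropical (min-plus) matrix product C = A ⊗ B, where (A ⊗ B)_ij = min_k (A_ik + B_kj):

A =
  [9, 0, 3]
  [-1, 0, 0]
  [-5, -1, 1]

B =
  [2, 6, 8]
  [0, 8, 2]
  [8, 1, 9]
A ⊗ B =
  [0, 4, 2]
  [0, 1, 2]
  [-3, 1, 1]

Apply the min-plus product entry-by-entry:
  C[0][0] = min over k of (A[0][0] + B[0][0] = 9 + 2 = 11, A[0][1] + B[1][0] = 0 + 0 = 0, A[0][2] + B[2][0] = 3 + 8 = 11) = 0 (attained at k = 1)
  C[0][1] = min over k of (A[0][0] + B[0][1] = 9 + 6 = 15, A[0][1] + B[1][1] = 0 + 8 = 8, A[0][2] + B[2][1] = 3 + 1 = 4) = 4 (attained at k = 2)
  C[0][2] = min over k of (A[0][0] + B[0][2] = 9 + 8 = 17, A[0][1] + B[1][2] = 0 + 2 = 2, A[0][2] + B[2][2] = 3 + 9 = 12) = 2 (attained at k = 1)
  C[1][0] = min over k of (A[1][0] + B[0][0] = -1 + 2 = 1, A[1][1] + B[1][0] = 0 + 0 = 0, A[1][2] + B[2][0] = 0 + 8 = 8) = 0 (attained at k = 1)
  C[1][1] = min over k of (A[1][0] + B[0][1] = -1 + 6 = 5, A[1][1] + B[1][1] = 0 + 8 = 8, A[1][2] + B[2][1] = 0 + 1 = 1) = 1 (attained at k = 2)
  C[1][2] = min over k of (A[1][0] + B[0][2] = -1 + 8 = 7, A[1][1] + B[1][2] = 0 + 2 = 2, A[1][2] + B[2][2] = 0 + 9 = 9) = 2 (attained at k = 1)
  C[2][0] = min over k of (A[2][0] + B[0][0] = -5 + 2 = -3, A[2][1] + B[1][0] = -1 + 0 = -1, A[2][2] + B[2][0] = 1 + 8 = 9) = -3 (attained at k = 0)
  C[2][1] = min over k of (A[2][0] + B[0][1] = -5 + 6 = 1, A[2][1] + B[1][1] = -1 + 8 = 7, A[2][2] + B[2][1] = 1 + 1 = 2) = 1 (attained at k = 0)
  C[2][2] = min over k of (A[2][0] + B[0][2] = -5 + 8 = 3, A[2][1] + B[1][2] = -1 + 2 = 1, A[2][2] + B[2][2] = 1 + 9 = 10) = 1 (attained at k = 1)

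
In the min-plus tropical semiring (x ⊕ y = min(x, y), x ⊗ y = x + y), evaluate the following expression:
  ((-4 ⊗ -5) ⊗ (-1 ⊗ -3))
((-4 ⊗ -5) ⊗ (-1 ⊗ -3)) = -13

Expand innermost to outermost. Recall ⊕ takes the minimum of its arguments and ⊗ takes their sum. Working out the expression ((-4 ⊗ -5) ⊗ (-1 ⊗ -3)) gives -13.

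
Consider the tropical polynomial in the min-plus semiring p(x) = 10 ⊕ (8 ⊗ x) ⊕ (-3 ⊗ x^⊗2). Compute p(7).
p(7) = 10

A tropical monomial a ⊗ x^⊗i evaluates to a + i · x. Evaluating each term at x = 7:
  Term 0 contributes 10 + 0 · 7 = 10
  Term 1 contributes 8 + 1 · 7 = 15
  Term 2 contributes -3 + 2 · 7 = 11
p(7) = ⊕ of these = min[10, 15, 11] = 10.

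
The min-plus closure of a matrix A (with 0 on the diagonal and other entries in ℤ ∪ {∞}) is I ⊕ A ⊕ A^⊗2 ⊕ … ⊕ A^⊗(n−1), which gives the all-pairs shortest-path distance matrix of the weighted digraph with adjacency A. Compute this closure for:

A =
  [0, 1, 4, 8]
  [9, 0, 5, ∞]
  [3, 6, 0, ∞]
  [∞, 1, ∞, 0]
Closure =
  [0, 1, 4, 8]
  [8, 0, 5, 16]
  [3, 4, 0, 11]
  [9, 1, 6, 0]

This is the Floyd-Warshall all-pairs shortest-path computation. For each intermediate vertex k = 0, 1, …, 3, update dist[i][j] ← min(dist[i][j], dist[i][k] + dist[k][j]). The final matrix gives, for each (i, j), the minimum total weight of any directed path from i to j (possibly empty when i = j).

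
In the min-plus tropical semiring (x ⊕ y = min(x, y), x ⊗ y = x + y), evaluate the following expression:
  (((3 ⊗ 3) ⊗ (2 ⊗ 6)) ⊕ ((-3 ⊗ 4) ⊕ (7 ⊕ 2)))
(((3 ⊗ 3) ⊗ (2 ⊗ 6)) ⊕ ((-3 ⊗ 4) ⊕ (7 ⊕ 2))) = 1

Expand innermost to outermost. Recall ⊕ takes the minimum of its arguments and ⊗ takes their sum. Working out the expression (((3 ⊗ 3) ⊗ (2 ⊗ 6)) ⊕ ((-3 ⊗ 4) ⊕ (7 ⊕ 2))) gives 1.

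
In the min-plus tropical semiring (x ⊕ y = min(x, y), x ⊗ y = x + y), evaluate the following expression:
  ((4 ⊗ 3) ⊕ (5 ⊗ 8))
((4 ⊗ 3) ⊕ (5 ⊗ 8)) = 7

Expand innermost to outermost. Recall ⊕ takes the minimum of its arguments and ⊗ takes their sum. Working out the expression ((4 ⊗ 3) ⊕ (5 ⊗ 8)) gives 7.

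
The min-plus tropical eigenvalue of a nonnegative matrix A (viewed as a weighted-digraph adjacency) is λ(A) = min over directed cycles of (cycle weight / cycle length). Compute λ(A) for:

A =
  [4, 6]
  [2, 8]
λ(A) = 4

Enumerate directed cycles and compute their means (weight / length). Sample:
  cycle 0 → 0: weight = 4, length = 1, mean = 4/1 ≈ 4.000
  cycle 1 → 1: weight = 8, length = 1, mean = 8/1 ≈ 8.000
  cycle 0 → 1 → 0: weight = 8, length = 2, mean = 8/2 ≈ 4.000
  cycle 1 → 0 → 1: weight = 8, length = 2, mean = 8/2 ≈ 4.000
Minimum mean = 4.000, attained e.g. along the cycle 0 → 0 with weight 4 and length 1. So λ(A) = 4/1 = 4.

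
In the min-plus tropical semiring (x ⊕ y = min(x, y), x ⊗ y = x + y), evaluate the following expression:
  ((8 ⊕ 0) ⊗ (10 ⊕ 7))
((8 ⊕ 0) ⊗ (10 ⊕ 7)) = 7

Expand innermost to outermost. Recall ⊕ takes the minimum of its arguments and ⊗ takes their sum. Working out the expression ((8 ⊕ 0) ⊗ (10 ⊕ 7)) gives 7.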